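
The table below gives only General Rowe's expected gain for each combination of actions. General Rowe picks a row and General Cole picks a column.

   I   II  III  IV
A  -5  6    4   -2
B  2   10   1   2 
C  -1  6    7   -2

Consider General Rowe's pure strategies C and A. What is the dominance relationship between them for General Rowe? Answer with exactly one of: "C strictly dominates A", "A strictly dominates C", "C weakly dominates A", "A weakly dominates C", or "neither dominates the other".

C weakly dominates A

Compare C to A across every action of General Cole: I: -1>-5, II: 6=6, III: 7>4, IV: -2=-2.
C is at least as good everywhere and strictly better somewhere (tied only at II, IV), so C weakly but not strictly dominates A.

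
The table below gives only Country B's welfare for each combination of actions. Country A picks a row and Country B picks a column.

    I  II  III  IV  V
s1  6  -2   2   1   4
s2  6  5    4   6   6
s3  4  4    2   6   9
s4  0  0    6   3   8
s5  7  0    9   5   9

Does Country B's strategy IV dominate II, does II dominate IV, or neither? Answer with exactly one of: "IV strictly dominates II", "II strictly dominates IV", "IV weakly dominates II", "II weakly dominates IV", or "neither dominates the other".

IV strictly dominates II

Compare IV to II across each choice by Country A: s1: 1>-2, s2: 6>5, s3: 6>4, s4: 3>0, s5: 5>0.
IV gives a strictly higher payoff against each choice by Country A, so IV strictly dominates II.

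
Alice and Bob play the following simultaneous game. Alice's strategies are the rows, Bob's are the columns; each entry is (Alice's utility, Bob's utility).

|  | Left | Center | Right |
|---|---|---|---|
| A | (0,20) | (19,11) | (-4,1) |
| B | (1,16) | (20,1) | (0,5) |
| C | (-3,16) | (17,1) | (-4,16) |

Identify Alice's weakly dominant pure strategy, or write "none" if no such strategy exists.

B

B vs A: Left: 1>0, Center: 20>19, Right: 0>-4.
B vs C: Left: 1>-3, Center: 20>17, Right: 0>-4.
B is at least as good as every other strategy against every opponent action, so it is weakly dominant.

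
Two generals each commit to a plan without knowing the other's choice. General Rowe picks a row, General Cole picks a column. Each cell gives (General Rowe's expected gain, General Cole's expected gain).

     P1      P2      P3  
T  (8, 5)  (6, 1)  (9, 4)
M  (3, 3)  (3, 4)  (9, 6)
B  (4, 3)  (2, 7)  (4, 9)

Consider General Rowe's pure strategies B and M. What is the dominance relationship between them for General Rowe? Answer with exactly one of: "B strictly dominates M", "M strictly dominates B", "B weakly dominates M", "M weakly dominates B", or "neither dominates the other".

B's payoffs vs M's, by General Cole's action — P1: 4>3, P2: 2<3, P3: 4<9.
B does better at P1 but worse at P2, P3; neither strategy dominates the other.

neither dominates the other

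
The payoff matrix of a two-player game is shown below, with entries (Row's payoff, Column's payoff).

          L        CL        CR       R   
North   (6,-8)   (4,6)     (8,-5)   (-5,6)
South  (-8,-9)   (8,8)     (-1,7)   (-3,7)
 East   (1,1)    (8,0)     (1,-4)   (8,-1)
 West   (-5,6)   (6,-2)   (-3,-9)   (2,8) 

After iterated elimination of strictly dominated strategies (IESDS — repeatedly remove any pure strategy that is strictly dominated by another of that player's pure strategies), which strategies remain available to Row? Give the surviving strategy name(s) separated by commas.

Row's strategy West is strictly dominated by East (L: 1>-5, CL: 8>6, CR: 1>-3, R: 8>2) and is removed.
For Column, CL strictly dominates CR on the remaining rows (North: 6>-5, South: 8>7, East: 0>-4); eliminate CR.
Among the remaining strategies, none is strictly dominated by another pure strategy of the same player, so the elimination stops.
Surviving strategies — Row: {North, South, East}; Column: {L, CL, R}.

North, South, East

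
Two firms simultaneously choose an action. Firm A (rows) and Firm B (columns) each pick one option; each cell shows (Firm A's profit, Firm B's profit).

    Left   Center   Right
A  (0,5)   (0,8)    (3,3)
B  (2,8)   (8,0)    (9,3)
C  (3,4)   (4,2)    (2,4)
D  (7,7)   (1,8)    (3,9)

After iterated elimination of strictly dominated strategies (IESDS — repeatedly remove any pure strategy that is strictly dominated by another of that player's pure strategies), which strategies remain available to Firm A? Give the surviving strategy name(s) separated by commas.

B, D

Firm A's strategy A is strictly dominated by B (Left: 2>0, Center: 8>0, Right: 9>3) and is removed.
Firm B's strategy Center is strictly dominated by Right (B: 3>0, C: 4>2, D: 9>8) and is removed.
Firm A's strategy C is strictly dominated by D (Left: 7>3, Right: 3>2) and is removed.
Among the remaining strategies, none is strictly dominated by another pure strategy of the same player, so the elimination stops.
Surviving strategies — Firm A: {B, D}; Firm B: {Left, Right}.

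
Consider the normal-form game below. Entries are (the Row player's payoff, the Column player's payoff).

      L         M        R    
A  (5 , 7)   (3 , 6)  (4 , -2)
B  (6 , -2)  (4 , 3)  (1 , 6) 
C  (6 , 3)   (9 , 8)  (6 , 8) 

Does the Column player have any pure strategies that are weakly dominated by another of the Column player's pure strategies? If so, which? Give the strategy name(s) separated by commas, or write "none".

none

L: no other strategy beats it everywhere (M at A (7>6); R at A (7>-2)).
M is not dominated — it holds its own against L at B (3>-2); R at A (6>-2).
R: no other strategy beats it everywhere (L at B (6>-2); M at B (6>3)).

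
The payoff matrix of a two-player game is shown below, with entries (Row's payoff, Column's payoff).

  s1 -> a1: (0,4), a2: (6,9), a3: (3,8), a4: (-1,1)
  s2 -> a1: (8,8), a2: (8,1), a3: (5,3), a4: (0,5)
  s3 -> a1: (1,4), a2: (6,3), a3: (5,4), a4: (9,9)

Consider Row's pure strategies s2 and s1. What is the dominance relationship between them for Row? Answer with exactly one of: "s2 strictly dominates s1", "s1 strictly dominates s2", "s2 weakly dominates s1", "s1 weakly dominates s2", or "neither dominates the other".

Compare s2 to s1 across every action of Column: a1: 8>0, a2: 8>6, a3: 5>3, a4: 0>-1.
Every comparison favours s2, so s2 strictly dominates s1.

s2 strictly dominates s1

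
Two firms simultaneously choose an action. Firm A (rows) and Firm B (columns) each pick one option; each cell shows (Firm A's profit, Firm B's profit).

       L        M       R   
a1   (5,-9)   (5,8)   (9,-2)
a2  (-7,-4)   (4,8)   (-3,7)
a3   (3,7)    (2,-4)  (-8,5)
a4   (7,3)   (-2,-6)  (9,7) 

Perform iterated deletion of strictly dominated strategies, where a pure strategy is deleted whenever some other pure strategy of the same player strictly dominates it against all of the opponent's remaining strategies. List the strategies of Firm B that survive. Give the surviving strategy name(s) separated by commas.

Row a2 is eliminated: a1 beats it against every remaining column (L: 5>-7, M: 5>4, R: 9>-3).
Firm A's strategy a3 is strictly dominated by a1 (L: 5>3, M: 5>2, R: 9>-8) and is removed.
Firm B's strategy L is strictly dominated by R (a1: -2>-9, a4: 7>3) and is removed.
Among the remaining strategies, none is strictly dominated by another pure strategy of the same player, so the elimination stops.
Surviving strategies — Firm A: {a1, a4}; Firm B: {M, R}.

M, R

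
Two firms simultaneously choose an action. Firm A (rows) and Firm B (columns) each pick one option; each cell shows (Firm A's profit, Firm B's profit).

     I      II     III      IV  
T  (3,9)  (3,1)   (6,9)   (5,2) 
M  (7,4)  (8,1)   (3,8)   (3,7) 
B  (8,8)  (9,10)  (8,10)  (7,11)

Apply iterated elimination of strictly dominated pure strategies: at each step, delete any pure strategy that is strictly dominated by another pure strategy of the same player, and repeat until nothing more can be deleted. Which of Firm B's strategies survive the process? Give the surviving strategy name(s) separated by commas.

IV

Row T is eliminated: B beats it against every remaining column (I: 8>3, II: 9>3, III: 8>6, IV: 7>5).
For Firm A, B strictly dominates M on the remaining columns (I: 8>7, II: 9>8, III: 8>3, IV: 7>3); eliminate M.
Firm B's strategy I is strictly dominated by II (B: 10>8) and is removed.
Column II is eliminated: IV beats it against every remaining row (B: 11>10).
Firm B's strategy III is strictly dominated by IV (B: 11>10) and is removed.
Among the remaining strategies, none is strictly dominated by another pure strategy of the same player, so the elimination stops.
Surviving strategies — Firm A: {B}; Firm B: {IV}.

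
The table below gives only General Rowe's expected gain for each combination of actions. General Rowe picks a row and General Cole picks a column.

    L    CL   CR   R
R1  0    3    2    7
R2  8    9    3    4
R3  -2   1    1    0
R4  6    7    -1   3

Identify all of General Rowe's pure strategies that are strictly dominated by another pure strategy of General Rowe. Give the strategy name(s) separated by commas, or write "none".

R3, R4

R1 is not dominated — it holds its own against R2 at R (7>4); R3 at L (0>-2); R4 at CR (2>-1).
R2: no other strategy beats it everywhere (R1 at L (8>0); R3 at L (8>-2); R4 at L (8>6)).
R3 is strictly dominated by R1 (L: 0>-2, CL: 3>1, CR: 2>1, R: 7>0).
R4: dominated, since R2 does at least as well everywhere (L: 8>6, CL: 9>7, CR: 3>-1, R: 4>3).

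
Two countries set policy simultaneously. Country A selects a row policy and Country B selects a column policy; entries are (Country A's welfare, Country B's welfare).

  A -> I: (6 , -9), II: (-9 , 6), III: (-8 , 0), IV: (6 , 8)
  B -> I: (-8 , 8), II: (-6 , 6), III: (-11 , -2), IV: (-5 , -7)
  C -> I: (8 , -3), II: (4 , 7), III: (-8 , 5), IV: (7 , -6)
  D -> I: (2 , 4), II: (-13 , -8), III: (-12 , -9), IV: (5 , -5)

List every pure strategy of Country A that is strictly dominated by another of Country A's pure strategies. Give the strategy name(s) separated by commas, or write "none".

Nothing dominates A: B at I (6>-8); C at III (-8=-8); D at I (6>2).
C strictly dominates B — I: 8>-8, II: 4>-6, III: -8>-11, IV: 7>-5.
C: no other strategy beats it everywhere (A at I (8>6); B at I (8>-8); D at I (8>2)).
D: dominated, since A does at least as well everywhere (I: 6>2, II: -9>-13, III: -8>-12, IV: 6>5).

B, D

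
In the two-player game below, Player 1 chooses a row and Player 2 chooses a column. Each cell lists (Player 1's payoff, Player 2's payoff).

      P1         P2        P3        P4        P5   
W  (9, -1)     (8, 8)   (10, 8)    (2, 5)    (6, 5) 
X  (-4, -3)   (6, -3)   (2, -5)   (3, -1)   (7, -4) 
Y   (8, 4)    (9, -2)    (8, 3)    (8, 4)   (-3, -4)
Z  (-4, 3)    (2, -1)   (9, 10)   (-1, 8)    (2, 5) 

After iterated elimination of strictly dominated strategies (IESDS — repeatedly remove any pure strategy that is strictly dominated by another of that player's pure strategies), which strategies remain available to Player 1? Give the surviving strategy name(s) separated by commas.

W, Y

Player 1's strategy Z is strictly dominated by W (P1: 9>-4, P2: 8>2, P3: 10>9, P4: 2>-1, P5: 6>2) and is removed.
For Player 2, P2 strictly dominates P5 on the remaining rows (W: 8>5, X: -3>-4, Y: -2>-4); eliminate P5.
For Player 1, Y strictly dominates X on the remaining columns (P1: 8>-4, P2: 9>6, P3: 8>2, P4: 8>3); eliminate X.
Among the remaining strategies, none is strictly dominated by another pure strategy of the same player, so the elimination stops.
Surviving strategies — Player 1: {W, Y}; Player 2: {P1, P2, P3, P4}.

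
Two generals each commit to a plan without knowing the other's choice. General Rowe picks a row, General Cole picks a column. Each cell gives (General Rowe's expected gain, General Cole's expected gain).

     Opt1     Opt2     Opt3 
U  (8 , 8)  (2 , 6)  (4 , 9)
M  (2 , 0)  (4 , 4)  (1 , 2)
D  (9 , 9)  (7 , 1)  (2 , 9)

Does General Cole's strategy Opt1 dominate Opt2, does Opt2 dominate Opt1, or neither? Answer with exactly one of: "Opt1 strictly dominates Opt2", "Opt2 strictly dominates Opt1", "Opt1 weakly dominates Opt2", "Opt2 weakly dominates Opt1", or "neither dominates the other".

neither dominates the other

Opt1's payoffs vs Opt2's, by General Rowe's action — U: 8>6, M: 0<4, D: 9>1.
Opt1 does better at U, D but worse at M; neither strategy dominates the other.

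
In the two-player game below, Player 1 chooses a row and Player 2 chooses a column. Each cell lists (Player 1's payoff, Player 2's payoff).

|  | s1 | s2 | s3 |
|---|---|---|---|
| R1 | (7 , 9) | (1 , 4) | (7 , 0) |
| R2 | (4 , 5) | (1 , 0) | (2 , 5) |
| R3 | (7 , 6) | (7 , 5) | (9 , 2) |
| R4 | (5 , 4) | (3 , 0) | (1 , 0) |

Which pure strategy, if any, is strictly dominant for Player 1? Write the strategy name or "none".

R1 fails to dominate R2 at s2 (1=1).
R2 fails to dominate R1 at s1 (4<7).
R3 fails to dominate R1 at s1 (7=7).
R4 fails to dominate R1 at s1 (5<7).
No single strategy dominates all the others.

none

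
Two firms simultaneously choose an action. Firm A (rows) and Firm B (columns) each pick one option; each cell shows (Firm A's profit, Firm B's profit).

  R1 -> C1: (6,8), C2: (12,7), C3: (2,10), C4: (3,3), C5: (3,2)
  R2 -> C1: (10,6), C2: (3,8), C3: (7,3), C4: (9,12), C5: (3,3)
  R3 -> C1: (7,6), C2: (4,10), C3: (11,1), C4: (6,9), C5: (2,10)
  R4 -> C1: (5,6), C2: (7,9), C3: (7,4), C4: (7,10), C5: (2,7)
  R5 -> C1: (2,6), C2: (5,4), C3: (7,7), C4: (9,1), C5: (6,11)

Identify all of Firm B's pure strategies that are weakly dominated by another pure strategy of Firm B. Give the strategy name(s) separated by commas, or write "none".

none

C1 is not dominated — it holds its own against C2 at R1 (8>7); C3 at R2 (6>3); C4 at R1 (8>3); C5 at R1 (8>2).
C2: no other strategy beats it everywhere (C1 at R2 (8>6); C3 at R2 (8>3); C4 at R1 (7>3); C5 at R1 (7>2)).
Nothing dominates C3: C1 at R1 (10>8); C2 at R1 (10>7); C4 at R1 (10>3); C5 at R1 (10>2).
C4 is not dominated — it holds its own against C1 at R2 (12>6); C2 at R2 (12>8); C3 at R2 (12>3); C5 at R1 (3>2).
C5: no other strategy beats it everywhere (C1 at R3 (10>6); C2 at R5 (11>4); C3 at R3 (10>1); C4 at R3 (10>9)).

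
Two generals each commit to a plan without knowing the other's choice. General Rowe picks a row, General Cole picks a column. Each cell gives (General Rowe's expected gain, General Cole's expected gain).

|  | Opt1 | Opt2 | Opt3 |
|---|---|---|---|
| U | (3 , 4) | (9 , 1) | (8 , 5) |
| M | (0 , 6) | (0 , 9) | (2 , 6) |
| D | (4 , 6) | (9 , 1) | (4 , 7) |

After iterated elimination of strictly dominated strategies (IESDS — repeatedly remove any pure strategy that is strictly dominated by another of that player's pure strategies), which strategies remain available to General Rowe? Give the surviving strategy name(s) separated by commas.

For General Rowe, U strictly dominates M on the remaining columns (Opt1: 3>0, Opt2: 9>0, Opt3: 8>2); eliminate M.
General Cole's strategy Opt1 is strictly dominated by Opt3 (U: 5>4, D: 7>6) and is removed.
General Cole's strategy Opt2 is strictly dominated by Opt3 (U: 5>1, D: 7>1) and is removed.
Row D is eliminated: U beats it against every remaining column (Opt3: 8>4).
Among the remaining strategies, none is strictly dominated by another pure strategy of the same player, so the elimination stops.
Surviving strategies — General Rowe: {U}; General Cole: {Opt3}.

U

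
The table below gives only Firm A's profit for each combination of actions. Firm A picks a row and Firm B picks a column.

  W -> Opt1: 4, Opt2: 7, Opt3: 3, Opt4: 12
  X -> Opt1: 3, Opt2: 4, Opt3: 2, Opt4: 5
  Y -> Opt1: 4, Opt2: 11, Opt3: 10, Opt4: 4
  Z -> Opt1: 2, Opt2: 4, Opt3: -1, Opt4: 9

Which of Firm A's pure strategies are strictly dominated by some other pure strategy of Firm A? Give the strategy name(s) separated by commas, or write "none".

W is not dominated — it holds its own against X at Opt1 (4>3); Y at Opt1 (4=4); Z at Opt1 (4>2).
X is strictly dominated by W (Opt1: 4>3, Opt2: 7>4, Opt3: 3>2, Opt4: 12>5).
Y: no other strategy beats it everywhere (W at Opt1 (4=4); X at Opt1 (4>3); Z at Opt1 (4>2)).
W strictly dominates Z — Opt1: 4>2, Opt2: 7>4, Opt3: 3>-1, Opt4: 12>9.

X, Z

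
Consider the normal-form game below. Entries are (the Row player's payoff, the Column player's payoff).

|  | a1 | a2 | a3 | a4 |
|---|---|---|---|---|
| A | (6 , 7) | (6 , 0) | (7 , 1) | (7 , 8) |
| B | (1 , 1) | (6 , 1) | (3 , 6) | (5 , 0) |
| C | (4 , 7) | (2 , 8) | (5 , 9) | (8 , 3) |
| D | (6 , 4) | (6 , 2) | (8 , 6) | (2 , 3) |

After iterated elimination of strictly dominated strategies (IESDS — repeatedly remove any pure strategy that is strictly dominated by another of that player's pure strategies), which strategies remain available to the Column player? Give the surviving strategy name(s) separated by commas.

a1, a3, a4

Column a2 is eliminated: a3 beats it against every remaining row (A: 1>0, B: 6>1, C: 9>8, D: 6>2).
Row B is eliminated: A beats it against every remaining column (a1: 6>1, a3: 7>3, a4: 7>5).
Among the remaining strategies, none is strictly dominated by another pure strategy of the same player, so the elimination stops.
Surviving strategies — the Row player: {A, C, D}; the Column player: {a1, a3, a4}.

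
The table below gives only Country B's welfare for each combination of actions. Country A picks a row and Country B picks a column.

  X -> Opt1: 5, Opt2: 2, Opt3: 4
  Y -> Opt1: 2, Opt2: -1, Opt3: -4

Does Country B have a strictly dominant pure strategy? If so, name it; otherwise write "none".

Opt1

Opt1 vs Opt2: X: 5>2, Y: 2>-1.
Opt1 vs Opt3: X: 5>4, Y: 2>-4.
Opt1 strictly beats every other strategy against every opponent action, so it is strictly dominant.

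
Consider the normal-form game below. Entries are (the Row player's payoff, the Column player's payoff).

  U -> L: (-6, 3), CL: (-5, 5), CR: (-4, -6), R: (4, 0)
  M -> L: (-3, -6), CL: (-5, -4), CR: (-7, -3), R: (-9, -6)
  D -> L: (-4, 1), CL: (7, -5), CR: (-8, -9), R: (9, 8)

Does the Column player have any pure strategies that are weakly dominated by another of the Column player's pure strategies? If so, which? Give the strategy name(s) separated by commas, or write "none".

L is not dominated — it holds its own against CL at D (1>-5); CR at U (3>-6); R at U (3>0).
CL is not dominated — it holds its own against L at U (5>3); CR at U (5>-6); R at U (5>0).
Nothing dominates CR: L at M (-3>-6); CL at M (-3>-4); R at M (-3>-6).
R is not dominated — it holds its own against L at D (8>1); CL at D (8>-5); CR at U (0>-6).

none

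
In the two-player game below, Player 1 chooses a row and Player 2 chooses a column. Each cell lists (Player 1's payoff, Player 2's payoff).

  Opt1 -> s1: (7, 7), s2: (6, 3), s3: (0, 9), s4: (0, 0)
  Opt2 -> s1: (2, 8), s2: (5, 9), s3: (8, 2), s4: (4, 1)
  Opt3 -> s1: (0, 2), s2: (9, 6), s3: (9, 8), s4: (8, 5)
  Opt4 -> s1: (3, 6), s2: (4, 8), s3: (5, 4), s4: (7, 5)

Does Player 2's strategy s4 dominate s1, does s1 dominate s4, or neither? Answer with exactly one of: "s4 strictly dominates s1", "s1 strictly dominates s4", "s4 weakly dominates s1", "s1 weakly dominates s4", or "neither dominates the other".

Compare s4 to s1 across each opponent action: Opt1: 0<7, Opt2: 1<8, Opt3: 5>2, Opt4: 5<6.
s4 does better at Opt3 but worse at Opt1, Opt2, Opt4; neither strategy dominates the other.

neither dominates the other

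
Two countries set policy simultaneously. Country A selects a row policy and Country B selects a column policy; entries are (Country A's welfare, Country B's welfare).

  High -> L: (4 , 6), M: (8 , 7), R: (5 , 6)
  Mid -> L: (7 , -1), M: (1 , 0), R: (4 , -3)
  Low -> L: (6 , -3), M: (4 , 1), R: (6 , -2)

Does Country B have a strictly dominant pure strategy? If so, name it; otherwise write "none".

M

M vs L: High: 7>6, Mid: 0>-1, Low: 1>-3.
M vs R: High: 7>6, Mid: 0>-3, Low: 1>-2.
M strictly beats every other strategy against every opponent action, so it is strictly dominant.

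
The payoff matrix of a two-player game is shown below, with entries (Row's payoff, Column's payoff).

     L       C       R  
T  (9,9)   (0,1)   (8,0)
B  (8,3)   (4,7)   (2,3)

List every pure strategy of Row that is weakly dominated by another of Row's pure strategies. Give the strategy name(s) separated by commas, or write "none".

T is not dominated — it holds its own against B at L (9>8).
B: no other strategy beats it everywhere (T at C (4>0)).

none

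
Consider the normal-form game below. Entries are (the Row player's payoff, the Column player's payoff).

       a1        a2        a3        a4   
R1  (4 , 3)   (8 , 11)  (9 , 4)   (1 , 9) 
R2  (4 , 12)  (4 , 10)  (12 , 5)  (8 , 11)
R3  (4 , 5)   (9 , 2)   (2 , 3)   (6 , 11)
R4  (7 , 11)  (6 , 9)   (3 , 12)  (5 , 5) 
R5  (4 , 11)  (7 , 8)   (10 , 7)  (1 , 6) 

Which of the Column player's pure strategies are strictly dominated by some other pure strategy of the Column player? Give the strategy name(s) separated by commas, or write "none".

none

a1 is not dominated — it holds its own against a2 at R2 (12>10); a3 at R2 (12>5); a4 at R2 (12>11).
a2: no other strategy beats it everywhere (a1 at R1 (11>3); a3 at R1 (11>4); a4 at R1 (11>9)).
Nothing dominates a3: a1 at R1 (4>3); a2 at R3 (3>2); a4 at R4 (12>5).
Nothing dominates a4: a1 at R1 (9>3); a2 at R2 (11>10); a3 at R1 (9>4).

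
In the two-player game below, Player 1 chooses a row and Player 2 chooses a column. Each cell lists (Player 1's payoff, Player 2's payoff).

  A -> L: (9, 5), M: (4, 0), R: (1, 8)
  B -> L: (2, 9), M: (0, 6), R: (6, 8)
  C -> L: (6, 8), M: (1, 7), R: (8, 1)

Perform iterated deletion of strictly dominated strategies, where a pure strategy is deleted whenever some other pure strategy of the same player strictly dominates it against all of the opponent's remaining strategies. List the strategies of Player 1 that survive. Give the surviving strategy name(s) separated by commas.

A, C

Player 1's strategy B is strictly dominated by C (L: 6>2, M: 1>0, R: 8>6) and is removed.
Player 2's strategy M is strictly dominated by L (A: 5>0, C: 8>7) and is removed.
Among the remaining strategies, none is strictly dominated by another pure strategy of the same player, so the elimination stops.
Surviving strategies — Player 1: {A, C}; Player 2: {L, R}.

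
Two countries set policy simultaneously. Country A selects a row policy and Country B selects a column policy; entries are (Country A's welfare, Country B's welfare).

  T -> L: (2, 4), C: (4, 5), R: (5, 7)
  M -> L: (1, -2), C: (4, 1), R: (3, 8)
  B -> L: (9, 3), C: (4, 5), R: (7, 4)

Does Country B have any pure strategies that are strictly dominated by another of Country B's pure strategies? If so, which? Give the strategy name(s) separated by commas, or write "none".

L: dominated, since C does at least as well everywhere (T: 5>4, M: 1>-2, B: 5>3).
Nothing dominates C: L at T (5>4); R at B (5>4).
R is not dominated — it holds its own against L at T (7>4); C at T (7>5).

L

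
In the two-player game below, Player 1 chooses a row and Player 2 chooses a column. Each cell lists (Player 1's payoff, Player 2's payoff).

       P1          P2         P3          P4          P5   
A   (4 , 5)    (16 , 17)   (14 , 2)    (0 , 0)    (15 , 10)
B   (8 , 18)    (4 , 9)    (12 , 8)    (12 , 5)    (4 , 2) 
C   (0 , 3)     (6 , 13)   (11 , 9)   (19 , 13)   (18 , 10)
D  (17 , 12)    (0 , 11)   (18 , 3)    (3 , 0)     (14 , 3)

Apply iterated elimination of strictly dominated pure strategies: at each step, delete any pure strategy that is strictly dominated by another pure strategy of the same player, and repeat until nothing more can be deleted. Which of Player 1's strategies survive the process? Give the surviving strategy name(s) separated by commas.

A, B, C, D

For Player 2, P2 strictly dominates P3 on the remaining rows (A: 17>2, B: 9>8, C: 13>9, D: 11>3); eliminate P3.
For Player 2, P2 strictly dominates P5 on the remaining rows (A: 17>10, B: 9>2, C: 13>10, D: 11>3); eliminate P5.
Among the remaining strategies, none is strictly dominated by another pure strategy of the same player, so the elimination stops.
Surviving strategies — Player 1: {A, B, C, D}; Player 2: {P1, P2, P4}.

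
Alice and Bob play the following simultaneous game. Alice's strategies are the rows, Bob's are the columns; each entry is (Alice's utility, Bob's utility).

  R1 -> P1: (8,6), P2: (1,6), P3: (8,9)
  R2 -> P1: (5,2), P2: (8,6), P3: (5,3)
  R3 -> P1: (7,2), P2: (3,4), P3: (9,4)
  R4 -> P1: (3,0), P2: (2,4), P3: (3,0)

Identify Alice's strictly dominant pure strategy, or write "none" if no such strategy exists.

none

R1 fails to dominate R2 at P2 (1<8).
R2 fails to dominate R1 at P1 (5<8).
R3 fails to dominate R1 at P1 (7<8).
R4 fails to dominate R1 at P1 (3<8).
No single strategy dominates all the others.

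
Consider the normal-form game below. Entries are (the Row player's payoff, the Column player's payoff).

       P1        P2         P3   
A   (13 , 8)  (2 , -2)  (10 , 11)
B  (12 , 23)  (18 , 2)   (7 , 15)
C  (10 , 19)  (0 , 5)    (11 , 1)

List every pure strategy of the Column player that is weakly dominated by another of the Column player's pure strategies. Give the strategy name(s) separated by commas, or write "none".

P1: no other strategy beats it everywhere (P2 at A (8>-2); P3 at B (23>15)).
P2: dominated, since P1 does at least as well everywhere (A: 8>-2, B: 23>2, C: 19>5).
Nothing dominates P3: P1 at A (11>8); P2 at A (11>-2).

P2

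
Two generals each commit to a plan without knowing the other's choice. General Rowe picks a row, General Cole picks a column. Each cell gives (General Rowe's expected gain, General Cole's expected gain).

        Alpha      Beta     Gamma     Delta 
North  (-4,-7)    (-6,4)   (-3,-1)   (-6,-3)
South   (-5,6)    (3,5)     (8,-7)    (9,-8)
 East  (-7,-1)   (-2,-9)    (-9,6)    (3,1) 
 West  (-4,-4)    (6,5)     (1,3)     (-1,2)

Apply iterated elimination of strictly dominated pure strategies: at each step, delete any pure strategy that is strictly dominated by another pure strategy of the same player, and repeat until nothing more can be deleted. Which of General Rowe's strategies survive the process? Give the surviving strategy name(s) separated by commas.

West

General Rowe's strategy East is strictly dominated by South (Alpha: -5>-7, Beta: 3>-2, Gamma: 8>-9, Delta: 9>3) and is removed.
General Cole's strategy Gamma is strictly dominated by Beta (North: 4>-1, South: 5>-7, West: 5>3) and is removed.
For General Cole, Beta strictly dominates Delta on the remaining rows (North: 4>-3, South: 5>-8, West: 5>2); eliminate Delta.
General Rowe's strategy South is strictly dominated by West (Alpha: -4>-5, Beta: 6>3) and is removed.
For General Cole, Beta strictly dominates Alpha on the remaining rows (North: 4>-7, West: 5>-4); eliminate Alpha.
General Rowe's strategy North is strictly dominated by West (Beta: 6>-6) and is removed.
Among the remaining strategies, none is strictly dominated by another pure strategy of the same player, so the elimination stops.
Surviving strategies — General Rowe: {West}; General Cole: {Beta}.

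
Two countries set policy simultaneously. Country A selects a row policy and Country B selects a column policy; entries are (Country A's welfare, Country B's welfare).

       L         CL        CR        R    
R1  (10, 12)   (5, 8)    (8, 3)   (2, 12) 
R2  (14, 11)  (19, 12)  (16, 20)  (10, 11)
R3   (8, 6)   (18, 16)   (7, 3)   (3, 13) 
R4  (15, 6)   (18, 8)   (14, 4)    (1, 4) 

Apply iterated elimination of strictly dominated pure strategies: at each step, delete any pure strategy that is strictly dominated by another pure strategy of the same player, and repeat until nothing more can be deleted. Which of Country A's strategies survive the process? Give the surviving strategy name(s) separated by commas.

R2

Country A's strategy R1 is strictly dominated by R2 (L: 14>10, CL: 19>5, CR: 16>8, R: 10>2) and is removed.
Row R3 is eliminated: R2 beats it against every remaining column (L: 14>8, CL: 19>18, CR: 16>7, R: 10>3).
Column L is eliminated: CL beats it against every remaining row (R2: 12>11, R4: 8>6).
For Country A, R2 strictly dominates R4 on the remaining columns (CL: 19>18, CR: 16>14, R: 10>1); eliminate R4.
Column CL is eliminated: CR beats it against every remaining row (R2: 20>12).
Country B's strategy R is strictly dominated by CR (R2: 20>11) and is removed.
Among the remaining strategies, none is strictly dominated by another pure strategy of the same player, so the elimination stops.
Surviving strategies — Country A: {R2}; Country B: {CR}.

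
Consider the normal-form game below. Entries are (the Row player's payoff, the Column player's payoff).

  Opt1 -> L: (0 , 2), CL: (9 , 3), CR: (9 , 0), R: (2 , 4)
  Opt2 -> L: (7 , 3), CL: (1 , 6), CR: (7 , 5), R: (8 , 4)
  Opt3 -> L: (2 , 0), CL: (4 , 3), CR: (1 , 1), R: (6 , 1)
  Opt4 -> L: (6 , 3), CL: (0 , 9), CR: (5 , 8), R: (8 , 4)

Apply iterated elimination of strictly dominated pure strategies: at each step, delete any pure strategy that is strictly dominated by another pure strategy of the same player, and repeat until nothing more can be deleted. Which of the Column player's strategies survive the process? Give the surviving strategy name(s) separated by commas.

The Column player's strategy L is strictly dominated by CL (Opt1: 3>2, Opt2: 6>3, Opt3: 3>0, Opt4: 9>3) and is removed.
The Column player's strategy CR is strictly dominated by CL (Opt1: 3>0, Opt2: 6>5, Opt3: 3>1, Opt4: 9>8) and is removed.
Among the remaining strategies, none is strictly dominated by another pure strategy of the same player, so the elimination stops.
Surviving strategies — the Row player: {Opt1, Opt2, Opt3, Opt4}; the Column player: {CL, R}.

CL, R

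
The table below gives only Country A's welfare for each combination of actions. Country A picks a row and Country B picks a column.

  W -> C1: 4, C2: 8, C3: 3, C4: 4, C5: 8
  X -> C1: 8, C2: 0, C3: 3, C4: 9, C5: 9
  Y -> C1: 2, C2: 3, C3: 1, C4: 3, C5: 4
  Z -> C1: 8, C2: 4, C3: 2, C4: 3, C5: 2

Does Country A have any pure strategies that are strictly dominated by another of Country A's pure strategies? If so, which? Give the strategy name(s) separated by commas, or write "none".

Y

Nothing dominates W: X at C2 (8>0); Y at C1 (4>2); Z at C2 (8>4).
X is not dominated — it holds its own against W at C1 (8>4); Y at C1 (8>2); Z at C1 (8=8).
W strictly dominates Y — C1: 4>2, C2: 8>3, C3: 3>1, C4: 4>3, C5: 8>4.
Nothing dominates Z: W at C1 (8>4); X at C1 (8=8); Y at C1 (8>2).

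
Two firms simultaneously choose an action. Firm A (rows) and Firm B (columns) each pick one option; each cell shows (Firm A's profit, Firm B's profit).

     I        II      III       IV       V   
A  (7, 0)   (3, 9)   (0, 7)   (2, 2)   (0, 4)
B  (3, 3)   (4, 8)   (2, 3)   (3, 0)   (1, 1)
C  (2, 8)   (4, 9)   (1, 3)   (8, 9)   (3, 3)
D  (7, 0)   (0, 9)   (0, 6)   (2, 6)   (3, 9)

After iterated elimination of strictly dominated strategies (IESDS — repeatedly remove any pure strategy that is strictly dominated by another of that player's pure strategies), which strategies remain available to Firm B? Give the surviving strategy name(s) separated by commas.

For Firm B, II strictly dominates I on the remaining rows (A: 9>0, B: 8>3, C: 9>8, D: 9>0); eliminate I.
For Firm A, B strictly dominates A on the remaining columns (II: 4>3, III: 2>0, IV: 3>2, V: 1>0); eliminate A.
Column III is eliminated: II beats it against every remaining row (B: 8>3, C: 9>3, D: 9>6).
Among the remaining strategies, none is strictly dominated by another pure strategy of the same player, so the elimination stops.
Surviving strategies — Firm A: {B, C, D}; Firm B: {II, IV, V}.

II, IV, V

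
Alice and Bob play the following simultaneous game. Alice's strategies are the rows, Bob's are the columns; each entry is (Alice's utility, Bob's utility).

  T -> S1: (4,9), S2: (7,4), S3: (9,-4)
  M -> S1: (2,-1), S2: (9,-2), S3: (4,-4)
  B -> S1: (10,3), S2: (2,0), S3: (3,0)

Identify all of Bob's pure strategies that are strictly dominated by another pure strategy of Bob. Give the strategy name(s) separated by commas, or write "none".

S1 is not dominated — it holds its own against S2 at T (9>4); S3 at T (9>-4).
S2: dominated, since S1 does at least as well everywhere (T: 9>4, M: -1>-2, B: 3>0).
S1 strictly dominates S3 — T: 9>-4, M: -1>-4, B: 3>0.

S2, S3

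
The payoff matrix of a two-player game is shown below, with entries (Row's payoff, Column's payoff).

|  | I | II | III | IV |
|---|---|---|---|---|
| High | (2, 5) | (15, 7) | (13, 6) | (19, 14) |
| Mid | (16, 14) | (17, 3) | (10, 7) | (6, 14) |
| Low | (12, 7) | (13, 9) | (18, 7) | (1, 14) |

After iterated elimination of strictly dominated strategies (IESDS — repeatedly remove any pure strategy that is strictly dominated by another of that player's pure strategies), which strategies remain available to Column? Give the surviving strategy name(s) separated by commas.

I, IV

Column's strategy II is strictly dominated by IV (High: 14>7, Mid: 14>3, Low: 14>9) and is removed.
Column III is eliminated: IV beats it against every remaining row (High: 14>6, Mid: 14>7, Low: 14>7).
For Row, Mid strictly dominates Low on the remaining columns (I: 16>12, IV: 6>1); eliminate Low.
Among the remaining strategies, none is strictly dominated by another pure strategy of the same player, so the elimination stops.
Surviving strategies — Row: {High, Mid}; Column: {I, IV}.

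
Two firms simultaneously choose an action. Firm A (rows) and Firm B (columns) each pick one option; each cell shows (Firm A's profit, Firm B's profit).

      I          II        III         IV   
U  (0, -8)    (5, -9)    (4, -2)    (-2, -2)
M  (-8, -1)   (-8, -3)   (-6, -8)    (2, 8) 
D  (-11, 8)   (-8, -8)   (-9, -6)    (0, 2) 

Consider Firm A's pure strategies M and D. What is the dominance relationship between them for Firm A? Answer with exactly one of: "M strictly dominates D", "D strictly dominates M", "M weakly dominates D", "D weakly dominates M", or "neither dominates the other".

M weakly dominates D

Compare M to D across every action of Firm B: I: -8>-11, II: -8=-8, III: -6>-9, IV: 2>0.
M is at least as good everywhere and strictly better somewhere (tied only at II), so M weakly but not strictly dominates D.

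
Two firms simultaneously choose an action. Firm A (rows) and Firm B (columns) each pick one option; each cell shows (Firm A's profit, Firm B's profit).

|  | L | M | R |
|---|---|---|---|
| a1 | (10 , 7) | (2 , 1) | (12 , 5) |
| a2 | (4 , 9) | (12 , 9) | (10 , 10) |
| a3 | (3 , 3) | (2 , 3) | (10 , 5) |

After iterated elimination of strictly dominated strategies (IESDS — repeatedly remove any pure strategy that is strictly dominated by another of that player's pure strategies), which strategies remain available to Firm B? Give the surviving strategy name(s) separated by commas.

Firm B's strategy M is strictly dominated by R (a1: 5>1, a2: 10>9, a3: 5>3) and is removed.
For Firm A, a1 strictly dominates a2 on the remaining columns (L: 10>4, R: 12>10); eliminate a2.
For Firm A, a1 strictly dominates a3 on the remaining columns (L: 10>3, R: 12>10); eliminate a3.
For Firm B, L strictly dominates R on the remaining rows (a1: 7>5); eliminate R.
Among the remaining strategies, none is strictly dominated by another pure strategy of the same player, so the elimination stops.
Surviving strategies — Firm A: {a1}; Firm B: {L}.

L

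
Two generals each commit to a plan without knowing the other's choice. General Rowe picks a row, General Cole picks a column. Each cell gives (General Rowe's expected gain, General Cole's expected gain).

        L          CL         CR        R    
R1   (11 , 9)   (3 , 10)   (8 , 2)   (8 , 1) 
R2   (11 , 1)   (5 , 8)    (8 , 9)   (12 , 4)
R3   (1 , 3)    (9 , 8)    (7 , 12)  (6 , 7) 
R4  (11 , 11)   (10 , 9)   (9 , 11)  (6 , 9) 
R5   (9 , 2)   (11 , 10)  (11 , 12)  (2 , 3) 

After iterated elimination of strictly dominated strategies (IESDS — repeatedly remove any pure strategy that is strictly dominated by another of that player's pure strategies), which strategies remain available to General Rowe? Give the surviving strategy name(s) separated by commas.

Column R is eliminated: CR beats it against every remaining row (R1: 2>1, R2: 9>4, R3: 12>7, R4: 11>9, R5: 12>3).
General Rowe's strategy R3 is strictly dominated by R4 (L: 11>1, CL: 10>9, CR: 9>7) and is removed.
Among the remaining strategies, none is strictly dominated by another pure strategy of the same player, so the elimination stops.
Surviving strategies — General Rowe: {R1, R2, R4, R5}; General Cole: {L, CL, CR}.

R1, R2, R4, R5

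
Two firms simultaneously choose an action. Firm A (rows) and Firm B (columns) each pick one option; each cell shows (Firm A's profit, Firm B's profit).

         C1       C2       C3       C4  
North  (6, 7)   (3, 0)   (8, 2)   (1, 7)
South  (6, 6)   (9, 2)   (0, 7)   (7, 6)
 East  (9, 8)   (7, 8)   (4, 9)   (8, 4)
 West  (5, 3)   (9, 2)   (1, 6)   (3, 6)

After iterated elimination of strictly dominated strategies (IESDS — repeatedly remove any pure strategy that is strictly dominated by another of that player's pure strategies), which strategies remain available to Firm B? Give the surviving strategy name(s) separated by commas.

C1, C3, C4

For Firm B, C3 strictly dominates C2 on the remaining rows (North: 2>0, South: 7>2, East: 9>8, West: 6>2); eliminate C2.
Firm A's strategy South is strictly dominated by East (C1: 9>6, C3: 4>0, C4: 8>7) and is removed.
Firm A's strategy West is strictly dominated by East (C1: 9>5, C3: 4>1, C4: 8>3) and is removed.
Among the remaining strategies, none is strictly dominated by another pure strategy of the same player, so the elimination stops.
Surviving strategies — Firm A: {North, East}; Firm B: {C1, C3, C4}.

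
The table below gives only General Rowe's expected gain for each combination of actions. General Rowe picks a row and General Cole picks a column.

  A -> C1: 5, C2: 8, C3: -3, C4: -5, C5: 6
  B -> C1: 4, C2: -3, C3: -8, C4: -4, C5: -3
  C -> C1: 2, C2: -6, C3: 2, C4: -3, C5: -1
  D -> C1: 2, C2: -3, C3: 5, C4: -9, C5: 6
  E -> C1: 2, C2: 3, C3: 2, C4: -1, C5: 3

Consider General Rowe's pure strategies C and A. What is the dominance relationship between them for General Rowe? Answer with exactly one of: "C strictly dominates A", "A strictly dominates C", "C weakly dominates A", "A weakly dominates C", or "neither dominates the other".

neither dominates the other

Compare C to A across every action of General Cole: C1: 2<5, C2: -6<8, C3: 2>-3, C4: -3>-5, C5: -1<6.
C does better at C3, C4 but worse at C1, C2, C5; neither strategy dominates the other.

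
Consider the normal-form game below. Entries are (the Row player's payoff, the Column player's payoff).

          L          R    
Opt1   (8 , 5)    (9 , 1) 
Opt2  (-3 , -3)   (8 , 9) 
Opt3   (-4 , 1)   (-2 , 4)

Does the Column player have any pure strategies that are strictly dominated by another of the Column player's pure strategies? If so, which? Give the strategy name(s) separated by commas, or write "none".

L is not dominated — it holds its own against R at Opt1 (5>1).
Nothing dominates R: L at Opt2 (9>-3).

none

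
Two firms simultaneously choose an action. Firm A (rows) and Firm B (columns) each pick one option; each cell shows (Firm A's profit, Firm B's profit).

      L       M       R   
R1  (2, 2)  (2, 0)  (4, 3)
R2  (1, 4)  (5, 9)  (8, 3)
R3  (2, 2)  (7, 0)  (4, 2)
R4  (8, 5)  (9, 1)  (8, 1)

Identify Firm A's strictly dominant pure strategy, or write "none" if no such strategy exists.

none

R1 fails to dominate R2 at M (2<5).
R2 fails to dominate R1 at L (1<2).
R3 fails to dominate R1 at L (2=2).
R4 fails to dominate R2 at R (8=8).
No single strategy dominates all the others.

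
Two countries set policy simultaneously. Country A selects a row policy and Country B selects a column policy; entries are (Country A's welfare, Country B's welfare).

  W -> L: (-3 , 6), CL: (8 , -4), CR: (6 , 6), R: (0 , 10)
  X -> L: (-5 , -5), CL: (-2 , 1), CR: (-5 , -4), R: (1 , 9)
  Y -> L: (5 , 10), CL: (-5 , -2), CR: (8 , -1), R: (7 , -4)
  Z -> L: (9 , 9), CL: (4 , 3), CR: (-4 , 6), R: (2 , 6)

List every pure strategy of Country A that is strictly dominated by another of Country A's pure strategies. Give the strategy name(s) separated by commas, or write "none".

X

W is not dominated — it holds its own against X at L (-3>-5); Y at CL (8>-5); Z at CL (8>4).
X is strictly dominated by Z (L: 9>-5, CL: 4>-2, CR: -4>-5, R: 2>1).
Y is not dominated — it holds its own against W at L (5>-3); X at L (5>-5); Z at CR (8>-4).
Nothing dominates Z: W at L (9>-3); X at L (9>-5); Y at L (9>5).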